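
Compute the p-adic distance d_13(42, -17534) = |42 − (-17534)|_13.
d_13(42, -17534) = 1/2197

Step 1 — x − y = 42 − (-17534) = 17576. Step 2 — v_13(17576) = 3 (factor: 17576 = (13^3 · 8); the sign does not affect v_p). Step 3 — |x − y|_13 = 13^{-3} = 1/2197.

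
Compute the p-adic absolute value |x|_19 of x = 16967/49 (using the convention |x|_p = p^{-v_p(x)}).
|16967/49|_19 = 1/361

Step 1 — compute v_19(x) by factoring powers of 19 out of the numerator and denominator: v_19(16967/49) = 2. Step 2 — apply |x|_p = p^{-v_p(x)} = 19^{-2} = 1/361.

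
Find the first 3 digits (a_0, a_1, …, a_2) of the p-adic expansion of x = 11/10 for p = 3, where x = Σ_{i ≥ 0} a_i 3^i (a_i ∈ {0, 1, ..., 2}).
(a_0, …, a_2) = (2, 0, 2)

v_3(11/10) = 0 (numerator and denominator both coprime to 3), so x ∈ ℤ_3^×. Compute digits iteratively via a_i = x_i mod 3, x_{i+1} = (x_i − a_i)/3, with x_0 = x:
  x_0 = 11/10;  a_0 = 2;  x_1 = (x_0 − 2)/3 = -3/10
  x_1 = -3/10;  a_1 = 0;  x_2 = (x_1 − 0)/3 = -1/10
  x_2 = -1/10;  a_2 = 2;  x_3 = (x_2 − 2)/3 = -7/10
Digits: (2, 0, 2).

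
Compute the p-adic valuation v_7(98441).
v_7(98441) = 4

v_7(n) is the largest exponent k such that 7^k divides n. Factor out: 98441 = 7^4 · 41. (Sign doesn't affect v_p.) So v_7(98441) = 4.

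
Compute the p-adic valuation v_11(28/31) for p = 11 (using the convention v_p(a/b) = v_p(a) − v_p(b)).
v_11(28/31) = 0

Factor powers of 11 from the numerator and denominator of the reduced fraction: 28 = 11^0 · 28 and 31 = 11^0 · 31. Apply v_p(a/b) = v_p(a) − v_p(b): v_11(28/31) = 0 − 0 = 0.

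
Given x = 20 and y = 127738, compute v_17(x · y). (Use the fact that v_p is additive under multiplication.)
v_17(2554760) = 3

v_p(x) = 0 (factor: 20 = 17^0 · 20); v_p(y) = 3 (factor: 127738 = 17^3 · 26). Additivity: v_p(xy) = v_p(x) + v_p(y) = 0 + 3 = 3. (Direct check: xy = 2554760 = 17^3 · (520).)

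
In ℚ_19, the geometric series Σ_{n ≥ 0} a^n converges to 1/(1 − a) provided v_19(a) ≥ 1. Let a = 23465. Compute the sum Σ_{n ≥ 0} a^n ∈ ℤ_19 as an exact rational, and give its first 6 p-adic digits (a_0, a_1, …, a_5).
Σ a^n = 1/(1 − a) = -1/23464;  first 6 digits = (1, 0, 8, 3, 7, 13)

v_19(a) = 2 ≥ 1, so the series converges in ℤ_19 to 1/(1 − a) = 1/(1 − 23465) = -1/23464. Expand this rational in ℤ_19: compute digits iteratively via d_i = x_i mod 19, x_{i+1} = (x_i − d_i)/19. The first 6 digits are (1, 0, 8, 3, 7, 13).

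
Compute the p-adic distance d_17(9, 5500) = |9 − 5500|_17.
d_17(9, 5500) = 1/289

Step 1 — x − y = 9 − 5500 = -5491. Step 2 — v_17(-5491) = 2 (factor: -5491 = −(17^2 · 19); the sign does not affect v_p). Step 3 — |x − y|_17 = 17^{-2} = 1/289.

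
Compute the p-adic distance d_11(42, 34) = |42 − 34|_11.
d_11(42, 34) = 1

Step 1 — x − y = 42 − 34 = 8. Step 2 — v_11(8) = 0 (factor: 8 = (11^0 · 8); the sign does not affect v_p). Step 3 — |x − y|_11 = 11^{0} = 1.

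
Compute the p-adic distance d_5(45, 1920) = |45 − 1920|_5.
d_5(45, 1920) = 1/625

Step 1 — x − y = 45 − 1920 = -1875. Step 2 — v_5(-1875) = 4 (factor: -1875 = −(5^4 · 3); the sign does not affect v_p). Step 3 — |x − y|_5 = 5^{-4} = 1/625.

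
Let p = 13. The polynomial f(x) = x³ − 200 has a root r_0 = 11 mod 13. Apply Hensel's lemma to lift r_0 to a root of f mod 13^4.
r_3 = 14324 (mod 28561)

Hensel: r_{i+1} = r_i − f(r_i)/f′(r_i) mod 13^{i+2}, where f′(x) = 3x². Iterate:
  r_0 = 11 (mod 13)
  r_1 = 128 (mod 169)
  r_2 = 1142 (mod 2197)
  r_3 = 14324 (mod 28561)
Final: r = 14324 with f(r) ≡ 0 mod 13^4.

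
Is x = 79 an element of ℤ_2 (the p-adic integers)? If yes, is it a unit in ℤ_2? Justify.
x ∈ ℤ_2^× (unit); v_2(x) = 0

ℤ_2 = {x ∈ ℚ_2 : v_2(x) ≥ 0} and ℤ_2^× = {x ∈ ℤ_2 : v_2(x) = 0}. Here v_2(79) = v_2(num) − v_2(den) = 0; compare against these criteria.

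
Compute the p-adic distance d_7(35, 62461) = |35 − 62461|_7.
d_7(35, 62461) = 1/2401

Step 1 — x − y = 35 − 62461 = -62426. Step 2 — v_7(-62426) = 4 (factor: -62426 = −(7^4 · 26); the sign does not affect v_p). Step 3 — |x − y|_7 = 7^{-4} = 1/2401.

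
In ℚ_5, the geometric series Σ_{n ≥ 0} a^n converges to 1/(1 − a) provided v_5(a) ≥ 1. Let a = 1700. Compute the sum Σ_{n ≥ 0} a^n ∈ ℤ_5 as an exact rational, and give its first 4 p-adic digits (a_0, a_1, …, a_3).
Σ a^n = 1/(1 − a) = -1/1699;  first 4 digits = (1, 0, 3, 3)

v_5(a) = 2 ≥ 1, so the series converges in ℤ_5 to 1/(1 − a) = 1/(1 − 1700) = -1/1699. Expand this rational in ℤ_5: compute digits iteratively via d_i = x_i mod 5, x_{i+1} = (x_i − d_i)/5. The first 4 digits are (1, 0, 3, 3).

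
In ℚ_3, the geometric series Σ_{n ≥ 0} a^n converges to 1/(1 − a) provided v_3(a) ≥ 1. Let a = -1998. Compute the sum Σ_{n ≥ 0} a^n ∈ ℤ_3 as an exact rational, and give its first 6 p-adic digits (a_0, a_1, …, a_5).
Σ a^n = 1/(1 − a) = 1/1999;  first 6 digits = (1, 0, 0, 1, 2, 0)

v_3(a) = 3 ≥ 1, so the series converges in ℤ_3 to 1/(1 − a) = 1/(1 − (-1998)) = 1/1999. Expand this rational in ℤ_3: compute digits iteratively via d_i = x_i mod 3, x_{i+1} = (x_i − d_i)/3. The first 6 digits are (1, 0, 0, 1, 2, 0).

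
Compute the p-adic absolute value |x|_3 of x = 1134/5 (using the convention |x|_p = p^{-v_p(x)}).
|1134/5|_3 = 1/81

Step 1 — compute v_3(x) by factoring powers of 3 out of the numerator and denominator: v_3(1134/5) = 4. Step 2 — apply |x|_p = p^{-v_p(x)} = 3^{-4} = 1/81.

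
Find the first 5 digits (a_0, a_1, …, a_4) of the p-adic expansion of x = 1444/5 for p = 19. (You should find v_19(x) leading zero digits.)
(a_0, …, a_4) = (0, 0, 16, 3, 15)

v_19(1444/5) = 2, so a_0 = ... = a_1 = 0. Factor out: x = 19^2 · u with u = 4/5 a unit in ℤ_19. Expand u iteratively via a_{v+i} = u_i mod 19, u_{i+1} = (u_i − a_{v+i})/19:
  u_0 = 4/5;  a_2 = 16;  u_1 = (u_0 − 16)/19 = -4/5
  u_1 = -4/5;  a_3 = 3;  u_2 = (u_1 − 3)/19 = -1/5
  u_2 = -1/5;  a_4 = 15;  u_3 = (u_2 − 15)/19 = -4/5
Digits: (0, 0, 16, 3, 15).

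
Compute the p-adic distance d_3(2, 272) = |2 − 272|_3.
d_3(2, 272) = 1/27

Step 1 — x − y = 2 − 272 = -270. Step 2 — v_3(-270) = 3 (factor: -270 = −(3^3 · 10); the sign does not affect v_p). Step 3 — |x − y|_3 = 3^{-3} = 1/27.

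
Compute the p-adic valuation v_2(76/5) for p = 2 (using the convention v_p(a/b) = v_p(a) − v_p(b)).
v_2(76/5) = 2

Factor powers of 2 from the numerator and denominator of the reduced fraction: 76 = 2^2 · 19 and 5 = 2^0 · 5. Apply v_p(a/b) = v_p(a) − v_p(b): v_2(76/5) = 2 − 0 = 2.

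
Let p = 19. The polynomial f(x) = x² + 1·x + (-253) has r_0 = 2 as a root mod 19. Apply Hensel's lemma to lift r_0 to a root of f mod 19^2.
r_1 = 268 (mod 361)

Hensel: r_{i+1} = r_i − f(r_i)·(f′(r_i))^{-1} mod 19^{i+2}, f′(x) = 2x + 1. Iterate:
  r_0 = 2 (mod 19)
  r_1 = 268 (mod 361)
Final: r = 268 satisfies f(r) ≡ 0 mod 19^2.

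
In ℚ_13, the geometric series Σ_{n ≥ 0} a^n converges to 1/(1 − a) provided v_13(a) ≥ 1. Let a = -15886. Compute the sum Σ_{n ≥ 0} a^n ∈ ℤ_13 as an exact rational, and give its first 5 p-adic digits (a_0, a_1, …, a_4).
Σ a^n = 1/(1 − a) = 1/15887;  first 5 digits = (1, 0, 10, 5, 8)

v_13(a) = 2 ≥ 1, so the series converges in ℤ_13 to 1/(1 − a) = 1/(1 − (-15886)) = 1/15887. Expand this rational in ℤ_13: compute digits iteratively via d_i = x_i mod 13, x_{i+1} = (x_i − d_i)/13. The first 5 digits are (1, 0, 10, 5, 8).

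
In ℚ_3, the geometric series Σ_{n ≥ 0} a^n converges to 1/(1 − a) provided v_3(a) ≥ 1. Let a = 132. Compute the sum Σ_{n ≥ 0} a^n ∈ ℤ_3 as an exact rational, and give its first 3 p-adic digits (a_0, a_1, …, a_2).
Σ a^n = 1/(1 − a) = -1/131;  first 3 digits = (1, 2, 0)

v_3(a) = 1 ≥ 1, so the series converges in ℤ_3 to 1/(1 − a) = 1/(1 − 132) = -1/131. Expand this rational in ℤ_3: compute digits iteratively via d_i = x_i mod 3, x_{i+1} = (x_i − d_i)/3. The first 3 digits are (1, 2, 0).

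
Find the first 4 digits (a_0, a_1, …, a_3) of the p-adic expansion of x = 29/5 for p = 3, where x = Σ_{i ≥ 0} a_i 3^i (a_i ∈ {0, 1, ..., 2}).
(a_0, …, a_3) = (1, 1, 2, 0)

v_3(29/5) = 0 (numerator and denominator both coprime to 3), so x ∈ ℤ_3^×. Compute digits iteratively via a_i = x_i mod 3, x_{i+1} = (x_i − a_i)/3, with x_0 = x:
  x_0 = 29/5;  a_0 = 1;  x_1 = (x_0 − 1)/3 = 8/5
  x_1 = 8/5;  a_1 = 1;  x_2 = (x_1 − 1)/3 = 1/5
  x_2 = 1/5;  a_2 = 2;  x_3 = (x_2 − 2)/3 = -3/5
  x_3 = -3/5;  a_3 = 0;  x_4 = (x_3 − 0)/3 = -1/5
Digits: (1, 1, 2, 0).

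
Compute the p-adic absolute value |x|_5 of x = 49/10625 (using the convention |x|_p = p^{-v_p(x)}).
|49/10625|_5 = 625

Step 1 — compute v_5(x) by factoring powers of 5 out of the numerator and denominator: v_5(49/10625) = -4. Step 2 — apply |x|_p = p^{-v_p(x)} = 5^{4} = 625.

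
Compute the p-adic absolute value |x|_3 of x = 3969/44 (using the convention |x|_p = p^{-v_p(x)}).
|3969/44|_3 = 1/81

Step 1 — compute v_3(x) by factoring powers of 3 out of the numerator and denominator: v_3(3969/44) = 4. Step 2 — apply |x|_p = p^{-v_p(x)} = 3^{-4} = 1/81.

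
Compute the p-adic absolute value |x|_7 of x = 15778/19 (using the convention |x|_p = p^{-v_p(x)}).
|15778/19|_7 = 1/343

Step 1 — compute v_7(x) by factoring powers of 7 out of the numerator and denominator: v_7(15778/19) = 3. Step 2 — apply |x|_p = p^{-v_p(x)} = 7^{-3} = 1/343.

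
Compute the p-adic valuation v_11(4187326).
v_11(4187326) = 5

v_11(n) is the largest exponent k such that 11^k divides n. Factor out: 4187326 = 11^5 · 26. (Sign doesn't affect v_p.) So v_11(4187326) = 5.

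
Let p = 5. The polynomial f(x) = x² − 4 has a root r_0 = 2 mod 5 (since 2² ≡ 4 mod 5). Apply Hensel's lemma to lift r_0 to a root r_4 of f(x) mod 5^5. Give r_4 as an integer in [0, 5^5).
r_4 = 2 (mod 3125)

Hensel's recurrence: r_{i+1} = r_i − f(r_i)·(f′(r_i))^{-1} mod 5^{i+2}, with f′(x) = 2x. Iterate:
  r_0 = 2 (mod 5)
  r_1 = 2 (mod 25)
  r_2 = 2 (mod 125)
  r_3 = 2 (mod 625)
  r_4 = 2 (mod 3125)
Final: r_4 = 2, and one checks f(r_4) ≡ 0 mod 5^5.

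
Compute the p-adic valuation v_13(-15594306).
v_13(-15594306) = 5

v_13(n) is the largest exponent k such that 13^k divides n. Factor out: -15594306 = -13^5 · 42. (Sign doesn't affect v_p.) So v_13(-15594306) = 5.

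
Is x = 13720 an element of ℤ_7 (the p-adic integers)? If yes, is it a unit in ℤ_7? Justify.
x ∈ ℤ_7 but not a unit; v_7(x) = 3 > 0

ℤ_7 = {x ∈ ℚ_7 : v_7(x) ≥ 0} and ℤ_7^× = {x ∈ ℤ_7 : v_7(x) = 0}. Here v_7(13720) = v_7(num) − v_7(den) = 3; compare against these criteria.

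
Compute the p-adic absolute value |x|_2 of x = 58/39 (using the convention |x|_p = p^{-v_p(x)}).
|58/39|_2 = 1/2

Step 1 — compute v_2(x) by factoring powers of 2 out of the numerator and denominator: v_2(58/39) = 1. Step 2 — apply |x|_p = p^{-v_p(x)} = 2^{-1} = 1/2.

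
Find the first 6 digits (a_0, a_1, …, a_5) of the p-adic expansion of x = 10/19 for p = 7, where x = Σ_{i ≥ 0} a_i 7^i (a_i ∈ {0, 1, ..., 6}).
(a_0, …, a_5) = (2, 2, 3, 1, 2, 3)

v_7(10/19) = 0 (numerator and denominator both coprime to 7), so x ∈ ℤ_7^×. Compute digits iteratively via a_i = x_i mod 7, x_{i+1} = (x_i − a_i)/7, with x_0 = x:
  x_0 = 10/19;  a_0 = 2;  x_1 = (x_0 − 2)/7 = -4/19
  x_1 = -4/19;  a_1 = 2;  x_2 = (x_1 − 2)/7 = -6/19
  x_2 = -6/19;  a_2 = 3;  x_3 = (x_2 − 3)/7 = -9/19
  x_3 = -9/19;  a_3 = 1;  x_4 = (x_3 − 1)/7 = -4/19
  x_4 = -4/19;  a_4 = 2;  x_5 = (x_4 − 2)/7 = -6/19
  x_5 = -6/19;  a_5 = 3;  x_6 = (x_5 − 3)/7 = -9/19
Digits: (2, 2, 3, 1, 2, 3).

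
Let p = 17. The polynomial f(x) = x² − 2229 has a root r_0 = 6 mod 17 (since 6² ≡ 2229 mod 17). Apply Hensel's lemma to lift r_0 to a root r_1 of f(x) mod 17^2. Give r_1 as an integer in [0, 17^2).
r_1 = 261 (mod 289)

Hensel's recurrence: r_{i+1} = r_i − f(r_i)·(f′(r_i))^{-1} mod 17^{i+2}, with f′(x) = 2x. Iterate:
  r_0 = 6 (mod 17)
  r_1 = 261 (mod 289)
Final: r_1 = 261, and one checks f(r_1) ≡ 0 mod 17^2.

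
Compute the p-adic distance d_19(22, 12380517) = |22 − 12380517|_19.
d_19(22, 12380517) = 1/2476099

Step 1 — x − y = 22 − 12380517 = -12380495. Step 2 — v_19(-12380495) = 5 (factor: -12380495 = −(19^5 · 5); the sign does not affect v_p). Step 3 — |x − y|_19 = 19^{-5} = 1/2476099.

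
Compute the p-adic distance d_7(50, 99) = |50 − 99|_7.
d_7(50, 99) = 1/49

Step 1 — x − y = 50 − 99 = -49. Step 2 — v_7(-49) = 2 (factor: -49 = −(7^2 · 1); the sign does not affect v_p). Step 3 — |x − y|_7 = 7^{-2} = 1/49.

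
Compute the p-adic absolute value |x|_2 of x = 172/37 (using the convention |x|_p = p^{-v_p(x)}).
|172/37|_2 = 1/4

Step 1 — compute v_2(x) by factoring powers of 2 out of the numerator and denominator: v_2(172/37) = 2. Step 2 — apply |x|_p = p^{-v_p(x)} = 2^{-2} = 1/4.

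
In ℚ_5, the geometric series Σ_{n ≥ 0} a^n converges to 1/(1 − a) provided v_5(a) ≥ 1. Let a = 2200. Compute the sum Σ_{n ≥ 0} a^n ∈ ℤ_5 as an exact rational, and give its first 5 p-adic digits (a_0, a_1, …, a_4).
Σ a^n = 1/(1 − a) = -1/2199;  first 5 digits = (1, 0, 3, 2, 2)

v_5(a) = 2 ≥ 1, so the series converges in ℤ_5 to 1/(1 − a) = 1/(1 − 2200) = -1/2199. Expand this rational in ℤ_5: compute digits iteratively via d_i = x_i mod 5, x_{i+1} = (x_i − d_i)/5. The first 5 digits are (1, 0, 3, 2, 2).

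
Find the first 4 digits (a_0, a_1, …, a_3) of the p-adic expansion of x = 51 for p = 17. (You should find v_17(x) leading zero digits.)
(a_0, …, a_3) = (0, 3, 0, 0)

v_17(51) = 1, so a_0 = ... = a_0 = 0. Factor out: x = 17^1 · u with u = 3 a unit in ℤ_17. Expand u iteratively via a_{v+i} = u_i mod 17, u_{i+1} = (u_i − a_{v+i})/17:
  u_0 = 3;  a_1 = 3;  u_1 = (u_0 − 3)/17 = 0
  u_1 = 0;  a_2 = 0;  u_2 = (u_1 − 0)/17 = 0
  u_2 = 0;  a_3 = 0;  u_3 = (u_2 − 0)/17 = 0
Digits: (0, 3, 0, 0).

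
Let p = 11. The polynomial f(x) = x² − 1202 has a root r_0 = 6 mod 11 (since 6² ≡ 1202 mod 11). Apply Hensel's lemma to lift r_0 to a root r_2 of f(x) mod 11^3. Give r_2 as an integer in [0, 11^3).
r_2 = 1051 (mod 1331)

Hensel's recurrence: r_{i+1} = r_i − f(r_i)·(f′(r_i))^{-1} mod 11^{i+2}, with f′(x) = 2x. Iterate:
  r_0 = 6 (mod 11)
  r_1 = 83 (mod 121)
  r_2 = 1051 (mod 1331)
Final: r_2 = 1051, and one checks f(r_2) ≡ 0 mod 11^3.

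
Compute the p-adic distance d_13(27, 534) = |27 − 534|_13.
d_13(27, 534) = 1/169

Step 1 — x − y = 27 − 534 = -507. Step 2 — v_13(-507) = 2 (factor: -507 = −(13^2 · 3); the sign does not affect v_p). Step 3 — |x − y|_13 = 13^{-2} = 1/169.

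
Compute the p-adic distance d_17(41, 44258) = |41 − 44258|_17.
d_17(41, 44258) = 1/4913

Step 1 — x − y = 41 − 44258 = -44217. Step 2 — v_17(-44217) = 3 (factor: -44217 = −(17^3 · 9); the sign does not affect v_p). Step 3 — |x − y|_17 = 17^{-3} = 1/4913.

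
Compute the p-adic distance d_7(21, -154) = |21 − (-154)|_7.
d_7(21, -154) = 1/7

Step 1 — x − y = 21 − (-154) = 175. Step 2 — v_7(175) = 1 (factor: 175 = (7^1 · 25); the sign does not affect v_p). Step 3 — |x − y|_7 = 7^{-1} = 1/7.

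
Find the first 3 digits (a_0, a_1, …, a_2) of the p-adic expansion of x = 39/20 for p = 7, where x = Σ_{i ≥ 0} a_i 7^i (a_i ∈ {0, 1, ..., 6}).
(a_0, …, a_2) = (3, 3, 2)

v_7(39/20) = 0 (numerator and denominator both coprime to 7), so x ∈ ℤ_7^×. Compute digits iteratively via a_i = x_i mod 7, x_{i+1} = (x_i − a_i)/7, with x_0 = x:
  x_0 = 39/20;  a_0 = 3;  x_1 = (x_0 − 3)/7 = -3/20
  x_1 = -3/20;  a_1 = 3;  x_2 = (x_1 − 3)/7 = -9/20
  x_2 = -9/20;  a_2 = 2;  x_3 = (x_2 − 2)/7 = -7/20
Digits: (3, 3, 2).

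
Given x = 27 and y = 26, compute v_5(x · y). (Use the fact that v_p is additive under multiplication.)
v_5(702) = 0

v_p(x) = 0 (factor: 27 = 5^0 · 27); v_p(y) = 0 (factor: 26 = 5^0 · 26). Additivity: v_p(xy) = v_p(x) + v_p(y) = 0 + 0 = 0. (Direct check: xy = 702 = 5^0 · (702).)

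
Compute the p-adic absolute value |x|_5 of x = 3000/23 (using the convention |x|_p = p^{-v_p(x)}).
|3000/23|_5 = 1/125

Step 1 — compute v_5(x) by factoring powers of 5 out of the numerator and denominator: v_5(3000/23) = 3. Step 2 — apply |x|_p = p^{-v_p(x)} = 5^{-3} = 1/125.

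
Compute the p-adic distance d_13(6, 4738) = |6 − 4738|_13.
d_13(6, 4738) = 1/169

Step 1 — x − y = 6 − 4738 = -4732. Step 2 — v_13(-4732) = 2 (factor: -4732 = −(13^2 · 28); the sign does not affect v_p). Step 3 — |x − y|_13 = 13^{-2} = 1/169.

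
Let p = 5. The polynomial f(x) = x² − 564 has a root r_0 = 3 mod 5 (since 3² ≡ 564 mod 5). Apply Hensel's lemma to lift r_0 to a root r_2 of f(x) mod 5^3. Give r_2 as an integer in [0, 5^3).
r_2 = 8 (mod 125)

Hensel's recurrence: r_{i+1} = r_i − f(r_i)·(f′(r_i))^{-1} mod 5^{i+2}, with f′(x) = 2x. Iterate:
  r_0 = 3 (mod 5)
  r_1 = 8 (mod 25)
  r_2 = 8 (mod 125)
Final: r_2 = 8, and one checks f(r_2) ≡ 0 mod 5^3.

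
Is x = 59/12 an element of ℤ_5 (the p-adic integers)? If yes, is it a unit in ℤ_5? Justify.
x ∈ ℤ_5^× (unit); v_5(x) = 0

ℤ_5 = {x ∈ ℚ_5 : v_5(x) ≥ 0} and ℤ_5^× = {x ∈ ℤ_5 : v_5(x) = 0}. Here v_5(59/12) = v_5(num) − v_5(den) = 0; compare against these criteria.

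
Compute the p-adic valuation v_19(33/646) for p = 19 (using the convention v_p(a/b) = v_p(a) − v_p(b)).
v_19(33/646) = -1

Factor powers of 19 from the numerator and denominator of the reduced fraction: 33 = 19^0 · 33 and 646 = 19^1 · 34. Apply v_p(a/b) = v_p(a) − v_p(b): v_19(33/646) = 0 − 1 = -1.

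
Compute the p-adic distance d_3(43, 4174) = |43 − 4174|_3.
d_3(43, 4174) = 1/243

Step 1 — x − y = 43 − 4174 = -4131. Step 2 — v_3(-4131) = 5 (factor: -4131 = −(3^5 · 17); the sign does not affect v_p). Step 3 — |x − y|_3 = 3^{-5} = 1/243.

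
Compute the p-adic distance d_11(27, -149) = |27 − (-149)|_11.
d_11(27, -149) = 1/11

Step 1 — x − y = 27 − (-149) = 176. Step 2 — v_11(176) = 1 (factor: 176 = (11^1 · 16); the sign does not affect v_p). Step 3 — |x − y|_11 = 11^{-1} = 1/11.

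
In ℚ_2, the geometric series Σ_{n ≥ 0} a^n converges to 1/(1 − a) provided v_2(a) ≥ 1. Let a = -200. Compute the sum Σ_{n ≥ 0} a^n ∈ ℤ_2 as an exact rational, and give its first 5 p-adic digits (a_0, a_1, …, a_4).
Σ a^n = 1/(1 − a) = 1/201;  first 5 digits = (1, 0, 0, 1, 1)

v_2(a) = 3 ≥ 1, so the series converges in ℤ_2 to 1/(1 − a) = 1/(1 − (-200)) = 1/201. Expand this rational in ℤ_2: compute digits iteratively via d_i = x_i mod 2, x_{i+1} = (x_i − d_i)/2. The first 5 digits are (1, 0, 0, 1, 1).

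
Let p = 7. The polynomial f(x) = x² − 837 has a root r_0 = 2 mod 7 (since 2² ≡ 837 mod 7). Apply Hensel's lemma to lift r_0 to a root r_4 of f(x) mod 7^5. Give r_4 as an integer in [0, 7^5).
r_4 = 16417 (mod 16807)

Hensel's recurrence: r_{i+1} = r_i − f(r_i)·(f′(r_i))^{-1} mod 7^{i+2}, with f′(x) = 2x. Iterate:
  r_0 = 2 (mod 7)
  r_1 = 2 (mod 49)
  r_2 = 296 (mod 343)
  r_3 = 2011 (mod 2401)
  r_4 = 16417 (mod 16807)
Final: r_4 = 16417, and one checks f(r_4) ≡ 0 mod 7^5.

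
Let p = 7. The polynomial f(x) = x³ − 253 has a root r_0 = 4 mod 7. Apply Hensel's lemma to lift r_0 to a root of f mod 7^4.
r_3 = 2118 (mod 2401)

Hensel: r_{i+1} = r_i − f(r_i)/f′(r_i) mod 7^{i+2}, where f′(x) = 3x². Iterate:
  r_0 = 4 (mod 7)
  r_1 = 11 (mod 49)
  r_2 = 60 (mod 343)
  r_3 = 2118 (mod 2401)
Final: r = 2118 with f(r) ≡ 0 mod 7^4.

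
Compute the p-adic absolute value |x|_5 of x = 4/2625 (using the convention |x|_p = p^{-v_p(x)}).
|4/2625|_5 = 125

Step 1 — compute v_5(x) by factoring powers of 5 out of the numerator and denominator: v_5(4/2625) = -3. Step 2 — apply |x|_p = p^{-v_p(x)} = 5^{3} = 125.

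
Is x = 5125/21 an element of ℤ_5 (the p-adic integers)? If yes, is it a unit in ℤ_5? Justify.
x ∈ ℤ_5 but not a unit; v_5(x) = 3 > 0

ℤ_5 = {x ∈ ℚ_5 : v_5(x) ≥ 0} and ℤ_5^× = {x ∈ ℤ_5 : v_5(x) = 0}. Here v_5(5125/21) = v_5(num) − v_5(den) = 3; compare against these criteria.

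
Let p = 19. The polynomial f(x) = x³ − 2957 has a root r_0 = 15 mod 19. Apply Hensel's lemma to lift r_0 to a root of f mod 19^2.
r_1 = 262 (mod 361)

Hensel: r_{i+1} = r_i − f(r_i)/f′(r_i) mod 19^{i+2}, where f′(x) = 3x². Iterate:
  r_0 = 15 (mod 19)
  r_1 = 262 (mod 361)
Final: r = 262 with f(r) ≡ 0 mod 19^2.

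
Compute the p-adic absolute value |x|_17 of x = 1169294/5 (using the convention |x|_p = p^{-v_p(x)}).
|1169294/5|_17 = 1/83521

Step 1 — compute v_17(x) by factoring powers of 17 out of the numerator and denominator: v_17(1169294/5) = 4. Step 2 — apply |x|_p = p^{-v_p(x)} = 17^{-4} = 1/83521.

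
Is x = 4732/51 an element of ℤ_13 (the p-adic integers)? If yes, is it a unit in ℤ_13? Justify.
x ∈ ℤ_13 but not a unit; v_13(x) = 2 > 0

ℤ_13 = {x ∈ ℚ_13 : v_13(x) ≥ 0} and ℤ_13^× = {x ∈ ℤ_13 : v_13(x) = 0}. Here v_13(4732/51) = v_13(num) − v_13(den) = 2; compare against these criteria.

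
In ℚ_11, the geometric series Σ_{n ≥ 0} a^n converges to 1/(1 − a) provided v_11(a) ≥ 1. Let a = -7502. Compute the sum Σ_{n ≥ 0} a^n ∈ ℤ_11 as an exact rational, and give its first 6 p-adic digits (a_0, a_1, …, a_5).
Σ a^n = 1/(1 − a) = 1/7503;  first 6 digits = (1, 0, 4, 5, 4, 8)

v_11(a) = 2 ≥ 1, so the series converges in ℤ_11 to 1/(1 − a) = 1/(1 − (-7502)) = 1/7503. Expand this rational in ℤ_11: compute digits iteratively via d_i = x_i mod 11, x_{i+1} = (x_i − d_i)/11. The first 6 digits are (1, 0, 4, 5, 4, 8).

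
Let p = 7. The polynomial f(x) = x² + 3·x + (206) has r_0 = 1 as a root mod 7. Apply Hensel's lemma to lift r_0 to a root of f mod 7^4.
r_3 = 498 (mod 2401)

Hensel: r_{i+1} = r_i − f(r_i)·(f′(r_i))^{-1} mod 7^{i+2}, f′(x) = 2x + 3. Iterate:
  r_0 = 1 (mod 7)
  r_1 = 8 (mod 49)
  r_2 = 155 (mod 343)
  r_3 = 498 (mod 2401)
Final: r = 498 satisfies f(r) ≡ 0 mod 7^4.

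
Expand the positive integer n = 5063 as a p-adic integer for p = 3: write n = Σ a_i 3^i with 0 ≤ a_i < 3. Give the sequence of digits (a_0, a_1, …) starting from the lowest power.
(a_0, a_1, …) = (2, 1, 1, 1, 2, 2, 0, 2)

Repeated division by 3 gives the digits low-to-high: 5063 = 2 + 1·3^1 + 1·3^2 + 1·3^3 + 2·3^4 + 2·3^5 + 2·3^7. Digit sequence: (2, 1, 1, 1, 2, 2, 0, 2).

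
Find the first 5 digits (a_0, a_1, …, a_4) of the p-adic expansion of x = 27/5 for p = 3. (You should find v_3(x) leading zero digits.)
(a_0, …, a_4) = (0, 0, 0, 2, 0)

v_3(27/5) = 3, so a_0 = ... = a_2 = 0. Factor out: x = 3^3 · u with u = 1/5 a unit in ℤ_3. Expand u iteratively via a_{v+i} = u_i mod 3, u_{i+1} = (u_i − a_{v+i})/3:
  u_0 = 1/5;  a_3 = 2;  u_1 = (u_0 − 2)/3 = -3/5
  u_1 = -3/5;  a_4 = 0;  u_2 = (u_1 − 0)/3 = -1/5
Digits: (0, 0, 0, 2, 0).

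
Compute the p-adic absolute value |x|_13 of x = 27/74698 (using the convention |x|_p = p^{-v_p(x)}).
|27/74698|_13 = 2197

Step 1 — compute v_13(x) by factoring powers of 13 out of the numerator and denominator: v_13(27/74698) = -3. Step 2 — apply |x|_p = p^{-v_p(x)} = 13^{3} = 2197.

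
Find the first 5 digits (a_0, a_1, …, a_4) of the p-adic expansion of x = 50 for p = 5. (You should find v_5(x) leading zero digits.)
(a_0, …, a_4) = (0, 0, 2, 0, 0)

v_5(50) = 2, so a_0 = ... = a_1 = 0. Factor out: x = 5^2 · u with u = 2 a unit in ℤ_5. Expand u iteratively via a_{v+i} = u_i mod 5, u_{i+1} = (u_i − a_{v+i})/5:
  u_0 = 2;  a_2 = 2;  u_1 = (u_0 − 2)/5 = 0
  u_1 = 0;  a_3 = 0;  u_2 = (u_1 − 0)/5 = 0
  u_2 = 0;  a_4 = 0;  u_3 = (u_2 − 0)/5 = 0
Digits: (0, 0, 2, 0, 0).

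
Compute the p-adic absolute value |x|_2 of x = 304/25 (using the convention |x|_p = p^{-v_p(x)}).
|304/25|_2 = 1/16

Step 1 — compute v_2(x) by factoring powers of 2 out of the numerator and denominator: v_2(304/25) = 4. Step 2 — apply |x|_p = p^{-v_p(x)} = 2^{-4} = 1/16.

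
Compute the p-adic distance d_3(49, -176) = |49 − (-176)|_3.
d_3(49, -176) = 1/9

Step 1 — x − y = 49 − (-176) = 225. Step 2 — v_3(225) = 2 (factor: 225 = (3^2 · 25); the sign does not affect v_p). Step 3 — |x − y|_3 = 3^{-2} = 1/9.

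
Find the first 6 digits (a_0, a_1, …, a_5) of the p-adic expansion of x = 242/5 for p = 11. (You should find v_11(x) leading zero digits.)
(a_0, …, a_5) = (0, 0, 7, 6, 6, 6)

v_11(242/5) = 2, so a_0 = ... = a_1 = 0. Factor out: x = 11^2 · u with u = 2/5 a unit in ℤ_11. Expand u iteratively via a_{v+i} = u_i mod 11, u_{i+1} = (u_i − a_{v+i})/11:
  u_0 = 2/5;  a_2 = 7;  u_1 = (u_0 − 7)/11 = -3/5
  u_1 = -3/5;  a_3 = 6;  u_2 = (u_1 − 6)/11 = -3/5
  u_2 = -3/5;  a_4 = 6;  u_3 = (u_2 − 6)/11 = -3/5
  u_3 = -3/5;  a_5 = 6;  u_4 = (u_3 − 6)/11 = -3/5
Digits: (0, 0, 7, 6, 6, 6).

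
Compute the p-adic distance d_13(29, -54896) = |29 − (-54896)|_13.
d_13(29, -54896) = 1/2197

Step 1 — x − y = 29 − (-54896) = 54925. Step 2 — v_13(54925) = 3 (factor: 54925 = (13^3 · 25); the sign does not affect v_p). Step 3 — |x − y|_13 = 13^{-3} = 1/2197.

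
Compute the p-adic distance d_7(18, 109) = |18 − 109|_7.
d_7(18, 109) = 1/7

Step 1 — x − y = 18 − 109 = -91. Step 2 — v_7(-91) = 1 (factor: -91 = −(7^1 · 13); the sign does not affect v_p). Step 3 — |x − y|_7 = 7^{-1} = 1/7.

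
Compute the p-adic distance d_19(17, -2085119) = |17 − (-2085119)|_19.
d_19(17, -2085119) = 1/130321

Step 1 — x − y = 17 − (-2085119) = 2085136. Step 2 — v_19(2085136) = 4 (factor: 2085136 = (19^4 · 16); the sign does not affect v_p). Step 3 — |x − y|_19 = 19^{-4} = 1/130321.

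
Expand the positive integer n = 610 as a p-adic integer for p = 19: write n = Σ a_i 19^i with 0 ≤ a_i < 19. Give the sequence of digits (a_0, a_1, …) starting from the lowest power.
(a_0, a_1, …) = (2, 13, 1)

Repeated division by 19 gives the digits low-to-high: 610 = 2 + 13·19^1 + 1·19^2. Digit sequence: (2, 13, 1).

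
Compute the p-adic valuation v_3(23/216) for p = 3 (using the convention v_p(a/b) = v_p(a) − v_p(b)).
v_3(23/216) = -3

Factor powers of 3 from the numerator and denominator of the reduced fraction: 23 = 3^0 · 23 and 216 = 3^3 · 8. Apply v_p(a/b) = v_p(a) − v_p(b): v_3(23/216) = 0 − 3 = -3.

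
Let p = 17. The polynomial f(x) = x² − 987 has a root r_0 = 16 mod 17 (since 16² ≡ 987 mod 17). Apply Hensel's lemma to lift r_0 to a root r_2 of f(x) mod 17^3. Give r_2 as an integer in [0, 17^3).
r_2 = 662 (mod 4913)

Hensel's recurrence: r_{i+1} = r_i − f(r_i)·(f′(r_i))^{-1} mod 17^{i+2}, with f′(x) = 2x. Iterate:
  r_0 = 16 (mod 17)
  r_1 = 84 (mod 289)
  r_2 = 662 (mod 4913)
Final: r_2 = 662, and one checks f(r_2) ≡ 0 mod 17^3.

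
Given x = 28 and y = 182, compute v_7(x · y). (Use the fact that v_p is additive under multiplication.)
v_7(5096) = 2

v_p(x) = 1 (factor: 28 = 7^1 · 4); v_p(y) = 1 (factor: 182 = 7^1 · 26). Additivity: v_p(xy) = v_p(x) + v_p(y) = 1 + 1 = 2. (Direct check: xy = 5096 = 7^2 · (104).)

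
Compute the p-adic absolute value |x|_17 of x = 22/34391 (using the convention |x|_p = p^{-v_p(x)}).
|22/34391|_17 = 4913

Step 1 — compute v_17(x) by factoring powers of 17 out of the numerator and denominator: v_17(22/34391) = -3. Step 2 — apply |x|_p = p^{-v_p(x)} = 17^{3} = 4913.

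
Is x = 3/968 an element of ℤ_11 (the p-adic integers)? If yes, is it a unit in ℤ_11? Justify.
x ∉ ℤ_11 (v_11(x) = -2 < 0)

ℤ_11 = {x ∈ ℚ_11 : v_11(x) ≥ 0} and ℤ_11^× = {x ∈ ℤ_11 : v_11(x) = 0}. Here v_11(3/968) = v_11(num) − v_11(den) = -2; compare against these criteria.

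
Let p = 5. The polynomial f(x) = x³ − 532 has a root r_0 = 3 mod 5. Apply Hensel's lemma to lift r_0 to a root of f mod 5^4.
r_3 = 118 (mod 625)

Hensel: r_{i+1} = r_i − f(r_i)/f′(r_i) mod 5^{i+2}, where f′(x) = 3x². Iterate:
  r_0 = 3 (mod 5)
  r_1 = 18 (mod 25)
  r_2 = 118 (mod 125)
  r_3 = 118 (mod 625)
Final: r = 118 with f(r) ≡ 0 mod 5^4.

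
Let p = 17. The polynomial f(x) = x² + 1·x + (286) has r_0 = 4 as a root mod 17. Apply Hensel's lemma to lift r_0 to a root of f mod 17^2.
r_1 = 259 (mod 289)

Hensel: r_{i+1} = r_i − f(r_i)·(f′(r_i))^{-1} mod 17^{i+2}, f′(x) = 2x + 1. Iterate:
  r_0 = 4 (mod 17)
  r_1 = 259 (mod 289)
Final: r = 259 satisfies f(r) ≡ 0 mod 17^2.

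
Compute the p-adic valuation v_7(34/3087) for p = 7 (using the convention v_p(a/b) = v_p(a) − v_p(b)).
v_7(34/3087) = -3

Factor powers of 7 from the numerator and denominator of the reduced fraction: 34 = 7^0 · 34 and 3087 = 7^3 · 9. Apply v_p(a/b) = v_p(a) − v_p(b): v_7(34/3087) = 0 − 3 = -3.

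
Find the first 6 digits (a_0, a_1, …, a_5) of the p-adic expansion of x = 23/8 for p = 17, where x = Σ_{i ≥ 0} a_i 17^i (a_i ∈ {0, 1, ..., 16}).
(a_0, …, a_5) = (5, 2, 2, 2, 2, 2)

v_17(23/8) = 0 (numerator and denominator both coprime to 17), so x ∈ ℤ_17^×. Compute digits iteratively via a_i = x_i mod 17, x_{i+1} = (x_i − a_i)/17, with x_0 = x:
  x_0 = 23/8;  a_0 = 5;  x_1 = (x_0 − 5)/17 = -1/8
  x_1 = -1/8;  a_1 = 2;  x_2 = (x_1 − 2)/17 = -1/8
  x_2 = -1/8;  a_2 = 2;  x_3 = (x_2 − 2)/17 = -1/8
  x_3 = -1/8;  a_3 = 2;  x_4 = (x_3 − 2)/17 = -1/8
  x_4 = -1/8;  a_4 = 2;  x_5 = (x_4 − 2)/17 = -1/8
  x_5 = -1/8;  a_5 = 2;  x_6 = (x_5 − 2)/17 = -1/8
Digits: (5, 2, 2, 2, 2, 2).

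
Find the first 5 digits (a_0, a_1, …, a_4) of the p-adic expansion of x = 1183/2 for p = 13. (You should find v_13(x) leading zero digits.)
(a_0, …, a_4) = (0, 0, 10, 6, 6)

v_13(1183/2) = 2, so a_0 = ... = a_1 = 0. Factor out: x = 13^2 · u with u = 7/2 a unit in ℤ_13. Expand u iteratively via a_{v+i} = u_i mod 13, u_{i+1} = (u_i − a_{v+i})/13:
  u_0 = 7/2;  a_2 = 10;  u_1 = (u_0 − 10)/13 = -1/2
  u_1 = -1/2;  a_3 = 6;  u_2 = (u_1 − 6)/13 = -1/2
  u_2 = -1/2;  a_4 = 6;  u_3 = (u_2 − 6)/13 = -1/2
Digits: (0, 0, 10, 6, 6).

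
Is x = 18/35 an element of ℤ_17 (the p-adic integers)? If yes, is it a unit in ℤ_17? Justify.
x ∈ ℤ_17^× (unit); v_17(x) = 0

ℤ_17 = {x ∈ ℚ_17 : v_17(x) ≥ 0} and ℤ_17^× = {x ∈ ℤ_17 : v_17(x) = 0}. Here v_17(18/35) = v_17(num) − v_17(den) = 0; compare against these criteria.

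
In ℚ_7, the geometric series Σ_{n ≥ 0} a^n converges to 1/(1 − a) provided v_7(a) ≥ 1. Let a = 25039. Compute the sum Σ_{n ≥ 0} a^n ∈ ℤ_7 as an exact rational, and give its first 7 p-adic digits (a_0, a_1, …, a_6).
Σ a^n = 1/(1 − a) = -1/25038;  first 7 digits = (1, 0, 0, 3, 3, 1, 2)

v_7(a) = 3 ≥ 1, so the series converges in ℤ_7 to 1/(1 − a) = 1/(1 − 25039) = -1/25038. Expand this rational in ℤ_7: compute digits iteratively via d_i = x_i mod 7, x_{i+1} = (x_i − d_i)/7. The first 7 digits are (1, 0, 0, 3, 3, 1, 2).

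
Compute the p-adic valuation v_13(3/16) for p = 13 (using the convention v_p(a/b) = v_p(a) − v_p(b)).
v_13(3/16) = 0

Factor powers of 13 from the numerator and denominator of the reduced fraction: 3 = 13^0 · 3 and 16 = 13^0 · 16. Apply v_p(a/b) = v_p(a) − v_p(b): v_13(3/16) = 0 − 0 = 0.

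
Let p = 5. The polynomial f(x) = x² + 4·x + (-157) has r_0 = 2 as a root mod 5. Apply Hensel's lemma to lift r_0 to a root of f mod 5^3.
r_2 = 117 (mod 125)

Hensel: r_{i+1} = r_i − f(r_i)·(f′(r_i))^{-1} mod 5^{i+2}, f′(x) = 2x + 4. Iterate:
  r_0 = 2 (mod 5)
  r_1 = 17 (mod 25)
  r_2 = 117 (mod 125)
Final: r = 117 satisfies f(r) ≡ 0 mod 5^3.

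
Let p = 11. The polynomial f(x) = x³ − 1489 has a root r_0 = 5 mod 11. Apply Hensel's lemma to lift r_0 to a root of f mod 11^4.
r_3 = 12875 (mod 14641)

Hensel: r_{i+1} = r_i − f(r_i)/f′(r_i) mod 11^{i+2}, where f′(x) = 3x². Iterate:
  r_0 = 5 (mod 11)
  r_1 = 49 (mod 121)
  r_2 = 896 (mod 1331)
  r_3 = 12875 (mod 14641)
Final: r = 12875 with f(r) ≡ 0 mod 11^4.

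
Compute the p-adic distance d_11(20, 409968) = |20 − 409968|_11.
d_11(20, 409968) = 1/14641

Step 1 — x − y = 20 − 409968 = -409948. Step 2 — v_11(-409948) = 4 (factor: -409948 = −(11^4 · 28); the sign does not affect v_p). Step 3 — |x − y|_11 = 11^{-4} = 1/14641.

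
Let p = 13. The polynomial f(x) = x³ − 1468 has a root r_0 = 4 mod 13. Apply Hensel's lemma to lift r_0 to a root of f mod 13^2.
r_1 = 160 (mod 169)

Hensel: r_{i+1} = r_i − f(r_i)/f′(r_i) mod 13^{i+2}, where f′(x) = 3x². Iterate:
  r_0 = 4 (mod 13)
  r_1 = 160 (mod 169)
Final: r = 160 with f(r) ≡ 0 mod 13^2.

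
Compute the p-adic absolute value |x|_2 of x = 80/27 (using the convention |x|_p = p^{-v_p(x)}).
|80/27|_2 = 1/16

Step 1 — compute v_2(x) by factoring powers of 2 out of the numerator and denominator: v_2(80/27) = 4. Step 2 — apply |x|_p = p^{-v_p(x)} = 2^{-4} = 1/16.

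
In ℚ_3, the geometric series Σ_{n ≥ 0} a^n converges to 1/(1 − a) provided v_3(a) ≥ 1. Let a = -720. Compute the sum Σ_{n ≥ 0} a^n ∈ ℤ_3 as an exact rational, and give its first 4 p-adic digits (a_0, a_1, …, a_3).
Σ a^n = 1/(1 − a) = 1/721;  first 4 digits = (1, 0, 1, 0)

v_3(a) = 2 ≥ 1, so the series converges in ℤ_3 to 1/(1 − a) = 1/(1 − (-720)) = 1/721. Expand this rational in ℤ_3: compute digits iteratively via d_i = x_i mod 3, x_{i+1} = (x_i − d_i)/3. The first 4 digits are (1, 0, 1, 0).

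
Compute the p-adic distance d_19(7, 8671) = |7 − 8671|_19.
d_19(7, 8671) = 1/361

Step 1 — x − y = 7 − 8671 = -8664. Step 2 — v_19(-8664) = 2 (factor: -8664 = −(19^2 · 24); the sign does not affect v_p). Step 3 — |x − y|_19 = 19^{-2} = 1/361.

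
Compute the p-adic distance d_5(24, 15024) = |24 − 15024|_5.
d_5(24, 15024) = 1/625

Step 1 — x − y = 24 − 15024 = -15000. Step 2 — v_5(-15000) = 4 (factor: -15000 = −(5^4 · 24); the sign does not affect v_p). Step 3 — |x − y|_5 = 5^{-4} = 1/625.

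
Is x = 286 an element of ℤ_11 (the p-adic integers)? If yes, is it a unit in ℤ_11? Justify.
x ∈ ℤ_11 but not a unit; v_11(x) = 1 > 0

ℤ_11 = {x ∈ ℚ_11 : v_11(x) ≥ 0} and ℤ_11^× = {x ∈ ℤ_11 : v_11(x) = 0}. Here v_11(286) = v_11(num) − v_11(den) = 1; compare against these criteria.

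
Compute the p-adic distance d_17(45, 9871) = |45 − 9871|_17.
d_17(45, 9871) = 1/4913

Step 1 — x − y = 45 − 9871 = -9826. Step 2 — v_17(-9826) = 3 (factor: -9826 = −(17^3 · 2); the sign does not affect v_p). Step 3 — |x − y|_17 = 17^{-3} = 1/4913.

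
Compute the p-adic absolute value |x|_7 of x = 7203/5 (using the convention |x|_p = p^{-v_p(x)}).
|7203/5|_7 = 1/2401

Step 1 — compute v_7(x) by factoring powers of 7 out of the numerator and denominator: v_7(7203/5) = 4. Step 2 — apply |x|_p = p^{-v_p(x)} = 7^{-4} = 1/2401.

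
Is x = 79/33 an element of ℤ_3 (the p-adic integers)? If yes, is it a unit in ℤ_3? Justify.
x ∉ ℤ_3 (v_3(x) = -1 < 0)

ℤ_3 = {x ∈ ℚ_3 : v_3(x) ≥ 0} and ℤ_3^× = {x ∈ ℤ_3 : v_3(x) = 0}. Here v_3(79/33) = v_3(num) − v_3(den) = -1; compare against these criteria.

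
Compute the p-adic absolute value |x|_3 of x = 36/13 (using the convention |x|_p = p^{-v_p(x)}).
|36/13|_3 = 1/9

Step 1 — compute v_3(x) by factoring powers of 3 out of the numerator and denominator: v_3(36/13) = 2. Step 2 — apply |x|_p = p^{-v_p(x)} = 3^{-2} = 1/9.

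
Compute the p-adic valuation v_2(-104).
v_2(-104) = 3

v_2(n) is the largest exponent k such that 2^k divides n. Factor out: -104 = -2^3 · 13. (Sign doesn't affect v_p.) So v_2(-104) = 3.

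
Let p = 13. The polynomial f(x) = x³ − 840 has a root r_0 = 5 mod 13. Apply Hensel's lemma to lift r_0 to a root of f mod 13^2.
r_1 = 161 (mod 169)

Hensel: r_{i+1} = r_i − f(r_i)/f′(r_i) mod 13^{i+2}, where f′(x) = 3x². Iterate:
  r_0 = 5 (mod 13)
  r_1 = 161 (mod 169)
Final: r = 161 with f(r) ≡ 0 mod 13^2.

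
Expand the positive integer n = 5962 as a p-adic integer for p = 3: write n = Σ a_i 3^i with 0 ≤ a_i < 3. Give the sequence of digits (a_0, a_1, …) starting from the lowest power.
(a_0, a_1, …) = (1, 1, 2, 1, 1, 0, 2, 2)

Repeated division by 3 gives the digits low-to-high: 5962 = 1 + 1·3^1 + 2·3^2 + 1·3^3 + 1·3^4 + 2·3^6 + 2·3^7. Digit sequence: (1, 1, 2, 1, 1, 0, 2, 2).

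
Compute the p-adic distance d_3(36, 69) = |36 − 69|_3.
d_3(36, 69) = 1/3

Step 1 — x − y = 36 − 69 = -33. Step 2 — v_3(-33) = 1 (factor: -33 = −(3^1 · 11); the sign does not affect v_p). Step 3 — |x − y|_3 = 3^{-1} = 1/3.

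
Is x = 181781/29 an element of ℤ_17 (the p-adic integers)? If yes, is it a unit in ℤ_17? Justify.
x ∈ ℤ_17 but not a unit; v_17(x) = 3 > 0

ℤ_17 = {x ∈ ℚ_17 : v_17(x) ≥ 0} and ℤ_17^× = {x ∈ ℤ_17 : v_17(x) = 0}. Here v_17(181781/29) = v_17(num) − v_17(den) = 3; compare against these criteria.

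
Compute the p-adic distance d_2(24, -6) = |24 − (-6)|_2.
d_2(24, -6) = 1/2

Step 1 — x − y = 24 − (-6) = 30. Step 2 — v_2(30) = 1 (factor: 30 = (2^1 · 15); the sign does not affect v_p). Step 3 — |x − y|_2 = 2^{-1} = 1/2.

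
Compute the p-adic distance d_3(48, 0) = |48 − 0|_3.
d_3(48, 0) = 1/3

Step 1 — x − y = 48 − 0 = 48. Step 2 — v_3(48) = 1 (factor: 48 = (3^1 · 16); the sign does not affect v_p). Step 3 — |x − y|_3 = 3^{-1} = 1/3.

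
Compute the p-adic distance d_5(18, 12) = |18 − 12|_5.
d_5(18, 12) = 1

Step 1 — x − y = 18 − 12 = 6. Step 2 — v_5(6) = 0 (factor: 6 = (5^0 · 6); the sign does not affect v_p). Step 3 — |x − y|_5 = 5^{0} = 1.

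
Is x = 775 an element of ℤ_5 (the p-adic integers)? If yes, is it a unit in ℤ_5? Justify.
x ∈ ℤ_5 but not a unit; v_5(x) = 2 > 0

ℤ_5 = {x ∈ ℚ_5 : v_5(x) ≥ 0} and ℤ_5^× = {x ∈ ℤ_5 : v_5(x) = 0}. Here v_5(775) = v_5(num) − v_5(den) = 2; compare against these criteria.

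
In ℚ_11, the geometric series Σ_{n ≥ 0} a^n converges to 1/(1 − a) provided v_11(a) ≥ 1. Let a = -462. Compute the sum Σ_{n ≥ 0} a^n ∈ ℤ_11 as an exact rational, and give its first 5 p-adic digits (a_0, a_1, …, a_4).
Σ a^n = 1/(1 − a) = 1/463;  first 5 digits = (1, 2, 0, 3, 5)

v_11(a) = 1 ≥ 1, so the series converges in ℤ_11 to 1/(1 − a) = 1/(1 − (-462)) = 1/463. Expand this rational in ℤ_11: compute digits iteratively via d_i = x_i mod 11, x_{i+1} = (x_i − d_i)/11. The first 5 digits are (1, 2, 0, 3, 5).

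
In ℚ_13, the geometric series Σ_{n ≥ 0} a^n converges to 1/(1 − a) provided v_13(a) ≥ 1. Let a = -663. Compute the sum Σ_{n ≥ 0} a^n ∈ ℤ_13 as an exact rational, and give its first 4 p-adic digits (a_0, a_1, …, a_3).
Σ a^n = 1/(1 − a) = 1/664;  first 4 digits = (1, 1, 10, 5)

v_13(a) = 1 ≥ 1, so the series converges in ℤ_13 to 1/(1 − a) = 1/(1 − (-663)) = 1/664. Expand this rational in ℤ_13: compute digits iteratively via d_i = x_i mod 13, x_{i+1} = (x_i − d_i)/13. The first 4 digits are (1, 1, 10, 5).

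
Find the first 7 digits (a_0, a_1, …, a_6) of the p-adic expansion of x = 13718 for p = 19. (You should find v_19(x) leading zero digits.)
(a_0, …, a_6) = (0, 0, 0, 2, 0, 0, 0)

v_19(13718) = 3, so a_0 = ... = a_2 = 0. Factor out: x = 19^3 · u with u = 2 a unit in ℤ_19. Expand u iteratively via a_{v+i} = u_i mod 19, u_{i+1} = (u_i − a_{v+i})/19:
  u_0 = 2;  a_3 = 2;  u_1 = (u_0 − 2)/19 = 0
  u_1 = 0;  a_4 = 0;  u_2 = (u_1 − 0)/19 = 0
  u_2 = 0;  a_5 = 0;  u_3 = (u_2 − 0)/19 = 0
  u_3 = 0;  a_6 = 0;  u_4 = (u_3 − 0)/19 = 0
Digits: (0, 0, 0, 2, 0, 0, 0).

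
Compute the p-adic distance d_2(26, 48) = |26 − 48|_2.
d_2(26, 48) = 1/2

Step 1 — x − y = 26 − 48 = -22. Step 2 — v_2(-22) = 1 (factor: -22 = −(2^1 · 11); the sign does not affect v_p). Step 3 — |x − y|_2 = 2^{-1} = 1/2.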